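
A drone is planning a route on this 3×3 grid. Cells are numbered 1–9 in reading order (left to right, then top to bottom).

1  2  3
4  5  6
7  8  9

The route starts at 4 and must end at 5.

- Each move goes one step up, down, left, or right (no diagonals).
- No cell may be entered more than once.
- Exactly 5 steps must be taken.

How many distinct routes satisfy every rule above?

2

Need simple routes of exactly 5 moves from 4 to 5 (Manhattan distance 1, so 2 moves are spent on a detour and 2 undoing it).
Enumerating: 4 1 2 3 6 5 | 4 7 8 9 6 5.
That gives 2 routes.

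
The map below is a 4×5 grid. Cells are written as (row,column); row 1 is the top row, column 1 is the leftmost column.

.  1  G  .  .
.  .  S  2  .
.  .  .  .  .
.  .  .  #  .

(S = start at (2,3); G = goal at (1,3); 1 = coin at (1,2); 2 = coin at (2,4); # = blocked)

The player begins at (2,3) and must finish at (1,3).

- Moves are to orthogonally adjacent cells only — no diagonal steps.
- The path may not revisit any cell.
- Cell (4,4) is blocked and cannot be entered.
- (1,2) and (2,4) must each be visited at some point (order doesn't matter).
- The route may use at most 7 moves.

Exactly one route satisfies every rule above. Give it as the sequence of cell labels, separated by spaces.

(2,3) (2,4) (3,4) (3,3) (3,2) (2,2) (1,2) (1,3)

The 7-move cap with required stops at (1,2), (2,4) leaves no slack for detours.
Route from (2,3): right to (2,4), down to (3,4), 2× left (reaching (3,2)), 2× up (reaching (1,2)), right to (1,3) — 7 moves in all.
Check: all required cells visited; 7 ≤ 7 moves.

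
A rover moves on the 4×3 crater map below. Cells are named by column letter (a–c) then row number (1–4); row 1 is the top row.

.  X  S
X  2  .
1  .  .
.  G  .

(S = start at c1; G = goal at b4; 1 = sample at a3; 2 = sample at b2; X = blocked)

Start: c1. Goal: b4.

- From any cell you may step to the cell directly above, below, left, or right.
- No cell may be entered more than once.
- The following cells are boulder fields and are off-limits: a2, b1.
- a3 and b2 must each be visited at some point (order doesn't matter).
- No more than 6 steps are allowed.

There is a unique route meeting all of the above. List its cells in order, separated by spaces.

c1 c2 b2 b3 a3 a4 b4

The budget equals the shortest possible length, so every move has to be on a shortest route through the required cells.
Route from c1: down to c2, left to b2, down to b3, left to a3, down to a4, right to b4 — 6 moves in all.
Check: all required cells visited; 6 ≤ 6 moves.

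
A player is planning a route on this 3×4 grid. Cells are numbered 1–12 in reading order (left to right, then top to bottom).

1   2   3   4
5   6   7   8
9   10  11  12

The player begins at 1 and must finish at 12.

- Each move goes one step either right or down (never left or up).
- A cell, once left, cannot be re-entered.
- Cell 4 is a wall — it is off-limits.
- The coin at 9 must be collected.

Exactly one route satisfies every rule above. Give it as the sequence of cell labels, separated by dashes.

1 - 5 - 9 - 10 - 11 - 12

Moves only go right or down, so the column and row indices never decrease.
Route from 1: 2× down (reaching 9), 3× right (reaching 12) — 5 moves in all.
Check: all required cells visited.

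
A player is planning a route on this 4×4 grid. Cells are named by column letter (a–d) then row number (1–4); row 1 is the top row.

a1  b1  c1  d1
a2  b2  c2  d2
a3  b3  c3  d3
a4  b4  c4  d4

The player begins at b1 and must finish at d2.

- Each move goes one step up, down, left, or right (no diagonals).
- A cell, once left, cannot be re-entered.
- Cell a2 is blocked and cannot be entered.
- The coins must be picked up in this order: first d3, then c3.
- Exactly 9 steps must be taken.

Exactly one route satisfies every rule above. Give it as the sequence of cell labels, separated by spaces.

b1 b2 b3 b4 c4 d4 d3 c3 c2 d2

The waypoints must appear in the order d3, c3, with no cell reused.
Route from b1: down 3 to b4, right 2 to d4, up 1 to d3, left 1 to c3, up 1 to c2, right 1 to d2 — 9 moves in all.
Check: order respected (d3 at step 6, c3 at step 7); 9 moves as required.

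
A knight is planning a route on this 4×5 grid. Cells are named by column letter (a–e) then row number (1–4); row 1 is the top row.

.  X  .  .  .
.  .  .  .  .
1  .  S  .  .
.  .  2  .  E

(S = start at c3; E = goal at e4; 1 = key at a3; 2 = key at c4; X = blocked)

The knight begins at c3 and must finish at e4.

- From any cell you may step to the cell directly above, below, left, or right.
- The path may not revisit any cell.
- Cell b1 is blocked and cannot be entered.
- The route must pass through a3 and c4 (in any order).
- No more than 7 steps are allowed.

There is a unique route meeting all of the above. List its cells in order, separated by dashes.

The 7-move cap with required stops at a3, c4 leaves no slack for detours.
Route from c3: 2× left (reaching a3), down to a4, 4× right (reaching e4) — 7 moves in all.
Check: all required cells visited; 7 ≤ 7 moves.

c3 - b3 - a3 - a4 - b4 - c4 - d4 - e4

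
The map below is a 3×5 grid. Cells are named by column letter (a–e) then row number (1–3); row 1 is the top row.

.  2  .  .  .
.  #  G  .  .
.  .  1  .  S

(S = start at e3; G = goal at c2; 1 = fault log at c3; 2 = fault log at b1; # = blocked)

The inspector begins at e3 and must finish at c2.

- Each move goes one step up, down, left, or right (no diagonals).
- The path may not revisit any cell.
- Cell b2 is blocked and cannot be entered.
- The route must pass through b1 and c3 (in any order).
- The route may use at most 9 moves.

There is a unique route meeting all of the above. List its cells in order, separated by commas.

The budget equals the shortest possible length, so every move has to be on a shortest route through the required cells.
Route from e3: 4× left (reaching a3), 2× up (reaching a1), 2× right (reaching c1), down to c2 — 9 moves in all.
Check: all required cells visited; 9 ≤ 9 moves.

e3, d3, c3, b3, a3, a2, a1, b1, c1, c2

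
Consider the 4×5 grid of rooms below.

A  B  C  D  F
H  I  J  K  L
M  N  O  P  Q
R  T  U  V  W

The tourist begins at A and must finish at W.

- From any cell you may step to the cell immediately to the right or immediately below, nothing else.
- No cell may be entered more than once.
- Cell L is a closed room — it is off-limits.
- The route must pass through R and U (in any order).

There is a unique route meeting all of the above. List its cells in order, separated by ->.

Moves only go right or down, so the column and row indices never decrease.
Route from A: down 3 to R, right 4 to W — 7 moves in all.
Check: all required cells visited.

A -> H -> M -> R -> T -> U -> V -> W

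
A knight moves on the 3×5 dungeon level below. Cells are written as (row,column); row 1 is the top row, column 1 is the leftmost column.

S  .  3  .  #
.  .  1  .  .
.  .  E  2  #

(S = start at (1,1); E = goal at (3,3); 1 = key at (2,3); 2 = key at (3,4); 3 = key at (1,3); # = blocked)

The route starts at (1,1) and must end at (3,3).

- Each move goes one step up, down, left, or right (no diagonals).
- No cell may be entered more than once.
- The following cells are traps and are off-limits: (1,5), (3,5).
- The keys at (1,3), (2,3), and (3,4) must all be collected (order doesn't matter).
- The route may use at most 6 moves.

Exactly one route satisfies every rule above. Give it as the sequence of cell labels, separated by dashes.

The budget equals the shortest possible length, so every move has to be on a shortest route through the required cells.
Route from (1,1): 2× right (reaching (1,3)), down to (2,3), right to (2,4), down to (3,4), left to (3,3) — 6 moves in all.
Check: all required cells visited; 6 ≤ 6 moves.

(1,1) - (1,2) - (1,3) - (2,3) - (2,4) - (3,4) - (3,3)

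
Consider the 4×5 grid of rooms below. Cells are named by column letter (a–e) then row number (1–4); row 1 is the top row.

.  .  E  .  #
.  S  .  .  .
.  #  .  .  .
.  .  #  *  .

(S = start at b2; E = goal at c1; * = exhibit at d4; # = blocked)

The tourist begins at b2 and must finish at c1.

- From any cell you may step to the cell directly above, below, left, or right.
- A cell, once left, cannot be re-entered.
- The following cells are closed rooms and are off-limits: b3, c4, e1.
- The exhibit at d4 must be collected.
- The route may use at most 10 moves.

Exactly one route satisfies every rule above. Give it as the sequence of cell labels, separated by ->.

b2 -> c2 -> c3 -> d3 -> d4 -> e4 -> e3 -> e2 -> d2 -> d1 -> c1

Any route must reach d4 and still end at c1 within 10 moves, so the order of the required stops is forced.
Route from b2: right 1 to c2, down 1 to c3, right 1 to d3, down 1 to d4, right 1 to e4, up 2 to e2, left 1 to d2, up 1 to d1, left 1 to c1 — 10 moves in all.
Check: all required cells visited; 10 ≤ 10 moves.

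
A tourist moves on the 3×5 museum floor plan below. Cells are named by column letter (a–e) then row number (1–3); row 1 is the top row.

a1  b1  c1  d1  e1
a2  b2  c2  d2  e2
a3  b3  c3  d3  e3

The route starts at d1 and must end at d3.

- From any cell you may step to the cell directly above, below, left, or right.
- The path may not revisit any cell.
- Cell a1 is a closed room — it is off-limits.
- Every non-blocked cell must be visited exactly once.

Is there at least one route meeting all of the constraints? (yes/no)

Colour the cells like a checkerboard: each orthogonal step flips colour, so a Hamiltonian route alternates colours. Here there are 7 cells of one colour and 7 of the other, with start on the same colour as the goal — the counts and endpoints can't be arranged into an alternating sequence of length 14, so no Hamiltonian route exists.

no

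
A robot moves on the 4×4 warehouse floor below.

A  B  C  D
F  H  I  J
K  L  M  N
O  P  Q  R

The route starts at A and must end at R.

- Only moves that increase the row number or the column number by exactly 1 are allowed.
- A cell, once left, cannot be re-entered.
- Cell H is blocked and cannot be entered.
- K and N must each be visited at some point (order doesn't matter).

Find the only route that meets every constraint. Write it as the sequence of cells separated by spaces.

A F K L M N R

Moves only go right or down, so the column and row indices never decrease.
Route from A: down 2 to K, right 3 to N, down 1 to R — 6 moves in all.
Check: all required cells visited.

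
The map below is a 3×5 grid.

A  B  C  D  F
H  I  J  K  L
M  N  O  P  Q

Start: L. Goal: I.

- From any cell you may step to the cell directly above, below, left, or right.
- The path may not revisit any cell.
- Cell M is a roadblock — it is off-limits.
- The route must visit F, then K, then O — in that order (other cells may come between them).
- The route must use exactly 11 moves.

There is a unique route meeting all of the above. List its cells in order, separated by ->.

L -> F -> D -> K -> P -> O -> J -> C -> B -> A -> H -> I

The waypoints must appear in the order F, K, O, with no cell reused.
Route from L: up to F, left to D, 2× down (reaching P), left to O, 2× up (reaching C), 2× left (reaching A), down to H, right to I — 11 moves in all.
Check: order respected (F at step 1, K at step 3, O at step 5); 11 moves as required.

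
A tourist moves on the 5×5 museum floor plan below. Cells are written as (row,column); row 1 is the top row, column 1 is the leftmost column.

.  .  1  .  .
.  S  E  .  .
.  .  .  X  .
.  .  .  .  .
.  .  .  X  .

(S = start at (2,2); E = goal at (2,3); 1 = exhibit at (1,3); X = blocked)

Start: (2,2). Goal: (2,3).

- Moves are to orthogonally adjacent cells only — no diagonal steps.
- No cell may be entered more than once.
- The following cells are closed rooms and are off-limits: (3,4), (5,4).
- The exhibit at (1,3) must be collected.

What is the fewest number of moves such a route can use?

3

Any route passes through (1,3) somewhere between (2,2) and (2,3). Summing Manhattan distances along the two legs ((2,2) → (1,3) → (2,3)) gives a lower bound of 2 + 1 = 3 moves.
A route of 3 moves achieves this: (2,2) → (1,2) → (1,3) → (2,3).
Since 3 matches the lower bound, it is optimal.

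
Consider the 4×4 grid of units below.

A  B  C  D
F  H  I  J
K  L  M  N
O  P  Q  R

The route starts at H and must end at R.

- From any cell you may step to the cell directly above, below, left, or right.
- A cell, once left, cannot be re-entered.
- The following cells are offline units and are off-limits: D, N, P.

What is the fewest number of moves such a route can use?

The Manhattan distance from H to R is |2−4| + |2−4| = 4, so at least 4 moves are needed.
A route of 4 moves achieves this: H → L → M → Q → R.
Since 4 matches the lower bound, it is optimal.

4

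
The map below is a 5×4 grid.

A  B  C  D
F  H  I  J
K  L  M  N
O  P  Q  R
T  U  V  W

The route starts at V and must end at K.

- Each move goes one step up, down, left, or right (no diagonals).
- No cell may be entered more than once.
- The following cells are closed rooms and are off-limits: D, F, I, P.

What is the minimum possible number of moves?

4

The Manhattan distance from V to K is |5−3| + |3−1| = 4, so at least 4 moves are needed.
A route of 4 moves achieves this: V → Q → M → L → K.
Since 4 matches the lower bound, it is optimal.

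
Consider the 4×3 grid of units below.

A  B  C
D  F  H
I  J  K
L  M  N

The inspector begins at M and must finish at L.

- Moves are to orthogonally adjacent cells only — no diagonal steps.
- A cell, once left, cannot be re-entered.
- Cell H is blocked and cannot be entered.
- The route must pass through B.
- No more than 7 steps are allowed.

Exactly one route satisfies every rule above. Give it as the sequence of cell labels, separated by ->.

M -> J -> F -> B -> A -> D -> I -> L

The 7-move cap with required stops at B leaves no slack for detours.
Route from M: 3× up (reaching B), left to A, 3× down (reaching L) — 7 moves in all.
Check: all required cells visited; 7 ≤ 7 moves.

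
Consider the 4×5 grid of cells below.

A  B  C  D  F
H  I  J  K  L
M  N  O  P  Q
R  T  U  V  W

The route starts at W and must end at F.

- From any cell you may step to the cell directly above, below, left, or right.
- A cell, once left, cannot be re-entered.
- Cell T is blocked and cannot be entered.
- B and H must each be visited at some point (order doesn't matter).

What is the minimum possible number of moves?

11

Any route passes through B and H in some order between W and F. Summing Manhattan distances along each leg and taking the cheapest ordering (W → H → B → F) gives a lower bound of 6 + 2 + 3 = 11 moves.
A route of 11 moves achieves this: W → Q → L → K → J → I → H → A → B → C → D → F.
Since 11 matches the lower bound, it is optimal.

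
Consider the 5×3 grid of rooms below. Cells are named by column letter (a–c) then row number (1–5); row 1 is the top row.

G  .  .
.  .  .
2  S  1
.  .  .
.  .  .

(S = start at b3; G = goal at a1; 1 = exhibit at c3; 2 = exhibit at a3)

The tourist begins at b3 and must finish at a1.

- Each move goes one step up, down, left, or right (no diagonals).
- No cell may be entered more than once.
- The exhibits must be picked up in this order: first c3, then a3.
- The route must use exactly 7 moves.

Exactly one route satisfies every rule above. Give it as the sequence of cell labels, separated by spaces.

The waypoints must appear in the order c3, a3, with no cell reused.
Route from b3: right to c3, down to c4, 2× left (reaching a4), 3× up (reaching a1) — 7 moves in all.
Check: order respected (1 at step 1, 2 at step 5); 7 moves as required.

b3 c3 c4 b4 a4 a3 a2 a1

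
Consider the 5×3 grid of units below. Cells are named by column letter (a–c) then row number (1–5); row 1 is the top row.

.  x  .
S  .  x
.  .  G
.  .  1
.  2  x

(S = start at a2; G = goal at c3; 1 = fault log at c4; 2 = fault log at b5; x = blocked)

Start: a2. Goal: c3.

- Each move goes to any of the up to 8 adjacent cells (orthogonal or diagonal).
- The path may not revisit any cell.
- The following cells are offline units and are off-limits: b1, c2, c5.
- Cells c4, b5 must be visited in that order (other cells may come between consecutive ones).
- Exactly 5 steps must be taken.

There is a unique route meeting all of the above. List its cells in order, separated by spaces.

a2 b3 c4 b5 b4 c3

The waypoints must appear in the order c4, b5, with no cell reused.
Route from a2: down-right 2 to c4, down-left 1 to b5, up 1 to b4, up-right 1 to c3 — 5 moves in all.
Check: order respected (1 at step 2, 2 at step 3); 5 moves as required.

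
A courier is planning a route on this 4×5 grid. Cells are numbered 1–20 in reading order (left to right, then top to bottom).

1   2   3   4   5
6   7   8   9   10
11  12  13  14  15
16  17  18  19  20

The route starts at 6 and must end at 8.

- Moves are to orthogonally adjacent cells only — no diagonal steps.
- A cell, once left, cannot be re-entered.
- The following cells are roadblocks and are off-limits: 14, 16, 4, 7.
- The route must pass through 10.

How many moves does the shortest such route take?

Any route passes through 10 somewhere between 6 and 8. Summing Manhattan distances along the two legs (6 → 10 → 8) gives a lower bound of 4 + 2 = 6 moves.
That bound ignores the blocked cells. Measuring each leg by the fewest moves that actually steer around them (6→10: 6; 10→8: 2) raises the lower bound to 8.
The shortest route satisfying every rule uses 10 moves: 6 → 11 → 12 → 17 → 18 → 19 → 20 → 15 → 10 → 9 → 8.
The bound of 8 isn't tight here; checking systematically, no route of length 8 through 9 satisfies every constraint, so 10 is the minimum.

10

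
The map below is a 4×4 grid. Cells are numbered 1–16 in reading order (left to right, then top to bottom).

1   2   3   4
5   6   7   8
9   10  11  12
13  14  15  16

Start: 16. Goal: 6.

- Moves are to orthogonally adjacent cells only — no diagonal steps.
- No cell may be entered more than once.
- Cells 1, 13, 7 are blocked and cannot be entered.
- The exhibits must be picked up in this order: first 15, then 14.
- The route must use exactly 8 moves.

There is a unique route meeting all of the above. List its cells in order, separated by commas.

16, 12, 11, 15, 14, 10, 9, 5, 6

The waypoints must appear in the order 15, 14, with no cell reused.
Route from 16: up 1 to 12, left 1 to 11, down 1 to 15, left 1 to 14, up 1 to 10, left 1 to 9, up 1 to 5, right 1 to 6 — 8 moves in all.
Check: order respected (15 at step 3, 14 at step 4); 8 moves as required.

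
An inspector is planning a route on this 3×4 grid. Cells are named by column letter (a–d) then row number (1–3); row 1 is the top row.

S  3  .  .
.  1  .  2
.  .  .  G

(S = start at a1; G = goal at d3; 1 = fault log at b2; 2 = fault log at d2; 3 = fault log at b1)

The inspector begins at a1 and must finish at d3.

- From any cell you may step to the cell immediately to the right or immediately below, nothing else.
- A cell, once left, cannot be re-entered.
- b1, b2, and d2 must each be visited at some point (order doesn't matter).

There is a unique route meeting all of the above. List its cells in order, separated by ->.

a1 -> b1 -> b2 -> c2 -> d2 -> d3

Moves only go right or down, so the column and row indices never decrease.
Route from a1: right to b1, down to b2, 2× right (reaching d2), down to d3 — 5 moves in all.
Check: all required cells visited.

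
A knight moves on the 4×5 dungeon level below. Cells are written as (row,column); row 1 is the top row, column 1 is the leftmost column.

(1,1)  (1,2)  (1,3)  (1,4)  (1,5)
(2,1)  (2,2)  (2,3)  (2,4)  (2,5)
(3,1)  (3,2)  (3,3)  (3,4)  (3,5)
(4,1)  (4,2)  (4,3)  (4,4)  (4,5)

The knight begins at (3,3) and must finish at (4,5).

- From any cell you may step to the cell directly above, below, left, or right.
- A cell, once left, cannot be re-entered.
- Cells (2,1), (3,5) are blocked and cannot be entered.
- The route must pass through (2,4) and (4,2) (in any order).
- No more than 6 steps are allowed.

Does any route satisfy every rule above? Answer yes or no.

Even ignoring the no-revisit rule, getting from (3,3) to (4,5), taking the cheapest ordering (3,3) → (2,4) → (4,2) → (4,5) needs at least 2 + 4 + 3 = 9 moves (Manhattan distance per leg), which exceeds the 6-move limit.

no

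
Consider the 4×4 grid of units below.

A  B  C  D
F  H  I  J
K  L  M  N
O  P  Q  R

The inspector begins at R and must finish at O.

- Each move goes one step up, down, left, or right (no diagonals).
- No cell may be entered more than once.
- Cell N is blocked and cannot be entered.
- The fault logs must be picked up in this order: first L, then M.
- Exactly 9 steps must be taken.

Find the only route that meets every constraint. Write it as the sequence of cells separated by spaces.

R Q P L M I H F K O

The waypoints must appear in the order L, M, with no cell reused.
Route from R: 2× left (reaching P), up to L, right to M, up to I, 2× left (reaching F), 2× down (reaching O) — 9 moves in all.
Check: order respected (L at step 3, M at step 4); 9 moves as required.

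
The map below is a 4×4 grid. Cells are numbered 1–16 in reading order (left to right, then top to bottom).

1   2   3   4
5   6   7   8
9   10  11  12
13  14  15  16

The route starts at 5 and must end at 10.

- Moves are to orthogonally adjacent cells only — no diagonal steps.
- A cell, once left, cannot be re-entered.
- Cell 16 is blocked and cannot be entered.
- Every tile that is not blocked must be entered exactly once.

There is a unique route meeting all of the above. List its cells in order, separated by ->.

5 -> 1 -> 2 -> 6 -> 7 -> 3 -> 4 -> 8 -> 12 -> 11 -> 15 -> 14 -> 13 -> 9 -> 10

Need to visit all 15 open cells exactly once, starting at 5 and ending at 10.
Cell 13 has only two open neighbours (9 and 14), so the path must pass straight through it: one of those is the cell it's entered from and the other is where it exits.
Route from 5: up 1 to 1, right 1 to 2, down 1 to 6, right 1 to 7, up 1 to 3, right 1 to 4, down 2 to 12, left 1 to 11, down 1 to 15, left 2 to 13, up 1 to 9, right 1 to 10 — 14 moves in all.
Check: all 15 open cells covered.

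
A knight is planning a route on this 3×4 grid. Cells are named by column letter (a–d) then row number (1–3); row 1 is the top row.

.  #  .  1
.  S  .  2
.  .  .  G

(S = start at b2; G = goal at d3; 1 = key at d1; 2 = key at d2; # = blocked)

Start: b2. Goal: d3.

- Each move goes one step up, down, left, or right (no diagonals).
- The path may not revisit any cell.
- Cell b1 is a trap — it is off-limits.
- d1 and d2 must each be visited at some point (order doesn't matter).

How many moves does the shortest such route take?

5

Any route passes through d1 and d2 in some order between b2 and d3. Summing Manhattan distances along each leg and taking the cheapest ordering (b2 → d1 → d2 → d3) gives a lower bound of 3 + 1 + 1 = 5 moves.
A route of 5 moves achieves this: b2 → c2 → c1 → d1 → d2 → d3.
Since 5 matches the lower bound, it is optimal.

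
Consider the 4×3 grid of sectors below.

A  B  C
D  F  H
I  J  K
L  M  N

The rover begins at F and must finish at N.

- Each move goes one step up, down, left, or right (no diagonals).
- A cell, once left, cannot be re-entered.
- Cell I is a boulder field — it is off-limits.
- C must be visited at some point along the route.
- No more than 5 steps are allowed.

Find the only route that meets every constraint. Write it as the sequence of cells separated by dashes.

Any route must reach C and still end at N within 5 moves, so the order of the required stops is forced.
Route from F: up 1 to B, right 1 to C, down 3 to N — 5 moves in all.
Check: all required cells visited; 5 ≤ 5 moves.

F - B - C - H - K - N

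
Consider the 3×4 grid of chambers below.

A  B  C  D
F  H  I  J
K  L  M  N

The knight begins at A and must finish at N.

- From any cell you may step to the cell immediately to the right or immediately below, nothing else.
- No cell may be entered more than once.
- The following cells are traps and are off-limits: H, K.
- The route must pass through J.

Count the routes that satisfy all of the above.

A right/down-only route from A to N makes exactly 2 down-moves and 3 right-moves in some order.
With no other constraints that would be C(5,2) = 10 routes.
Split at J and multiply the segment counts (each segment already excludes blocked cells): A→J: 2; J→N: 1; product = 2.
That gives 2 routes.

2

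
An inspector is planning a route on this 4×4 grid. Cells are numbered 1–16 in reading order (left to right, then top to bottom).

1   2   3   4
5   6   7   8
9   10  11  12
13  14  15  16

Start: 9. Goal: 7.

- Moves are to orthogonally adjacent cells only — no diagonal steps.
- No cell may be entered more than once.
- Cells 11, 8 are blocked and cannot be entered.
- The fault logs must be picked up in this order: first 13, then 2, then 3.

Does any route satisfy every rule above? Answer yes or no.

One route that works: 9 → 13 → 14 → 10 → 6 → 2 → 3 → 7.

yes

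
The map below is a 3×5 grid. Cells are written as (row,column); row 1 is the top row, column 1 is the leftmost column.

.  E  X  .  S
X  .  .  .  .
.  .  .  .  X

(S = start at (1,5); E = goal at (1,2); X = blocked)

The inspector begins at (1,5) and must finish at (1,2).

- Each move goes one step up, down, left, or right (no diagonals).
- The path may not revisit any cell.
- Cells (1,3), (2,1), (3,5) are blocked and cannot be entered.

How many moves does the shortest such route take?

The Manhattan distance from (1,5) to (1,2) is |1−1| + |5−2| = 3, so at least 3 moves are needed.
That bound ignores the blocked cells. Measuring each leg by the fewest moves that actually steer around them ((1,5)→(1,2): 5) raises the lower bound to 5.
A route of 5 moves exists: (1,5) → (2,5) → (2,4) → (2,3) → (2,2) → (1,2).
Since 5 matches that lower bound, it is optimal.

5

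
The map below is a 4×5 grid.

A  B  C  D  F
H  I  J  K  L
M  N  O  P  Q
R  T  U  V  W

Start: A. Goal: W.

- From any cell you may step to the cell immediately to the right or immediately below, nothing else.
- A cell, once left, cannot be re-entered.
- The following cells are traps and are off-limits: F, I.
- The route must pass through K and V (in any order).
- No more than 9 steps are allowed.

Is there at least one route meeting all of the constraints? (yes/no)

yes

One route that works: A → B → C → J → K → P → V → W.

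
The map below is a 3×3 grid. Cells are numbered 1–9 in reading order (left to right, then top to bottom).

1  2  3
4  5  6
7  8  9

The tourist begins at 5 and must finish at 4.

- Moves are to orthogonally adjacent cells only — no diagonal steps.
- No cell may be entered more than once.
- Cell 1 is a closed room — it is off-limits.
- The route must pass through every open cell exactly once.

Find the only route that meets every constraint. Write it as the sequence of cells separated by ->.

Need to visit all 8 open cells exactly once, starting at 5 and ending at 4.
Cell 7 has only two open neighbours (4 and 8), so the path must pass straight through it: one of those is the cell it's entered from and the other is where it exits.
Route from 5: up to 2, right to 3, 2× down (reaching 9), 2× left (reaching 7), up to 4 — 7 moves in all.
Check: all 8 open cells covered.

5 -> 2 -> 3 -> 6 -> 9 -> 8 -> 7 -> 4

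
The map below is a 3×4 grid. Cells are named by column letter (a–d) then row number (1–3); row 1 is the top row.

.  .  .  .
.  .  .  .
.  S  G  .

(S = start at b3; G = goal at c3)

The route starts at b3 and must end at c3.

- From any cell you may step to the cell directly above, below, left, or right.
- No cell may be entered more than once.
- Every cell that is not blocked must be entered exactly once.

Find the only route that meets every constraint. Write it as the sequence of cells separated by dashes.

b3 - a3 - a2 - a1 - b1 - b2 - c2 - c1 - d1 - d2 - d3 - c3

Need to visit all 12 open cells exactly once, starting at b3 and ending at c3.
Cell d1 has only two open neighbours (d2 and c1), so the path must pass straight through it: one of those is the cell it's entered from and the other is where it exits.
Route from b3: left 1 to a3, up 2 to a1, right 1 to b1, down 1 to b2, right 1 to c2, up 1 to c1, right 1 to d1, down 2 to d3, left 1 to c3 — 11 moves in all.
Check: all 12 open cells covered.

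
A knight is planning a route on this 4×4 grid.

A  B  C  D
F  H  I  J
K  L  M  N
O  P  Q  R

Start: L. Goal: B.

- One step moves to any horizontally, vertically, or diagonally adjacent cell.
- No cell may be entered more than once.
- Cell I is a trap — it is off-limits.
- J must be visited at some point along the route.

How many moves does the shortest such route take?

Any route passes through J somewhere between L and B. Summing Chebyshev distances along the two legs (L → J → B) gives a lower bound of 2 + 2 = 4 moves.
A route of 4 moves achieves this: L → M → J → C → B.
Since 4 matches the lower bound, it is optimal.

4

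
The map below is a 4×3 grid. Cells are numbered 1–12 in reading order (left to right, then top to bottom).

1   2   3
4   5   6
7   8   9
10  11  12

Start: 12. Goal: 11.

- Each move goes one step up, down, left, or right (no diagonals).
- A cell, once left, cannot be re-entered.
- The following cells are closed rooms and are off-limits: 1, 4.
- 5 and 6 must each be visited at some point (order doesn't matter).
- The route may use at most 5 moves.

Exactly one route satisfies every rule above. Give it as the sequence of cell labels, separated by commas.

Any route must reach 5 and 6 and still end at 11 within 5 moves, so the order of the required stops is forced.
Route from 12: 2× up (reaching 6), left to 5, 2× down (reaching 11) — 5 moves in all.
Check: all required cells visited; 5 ≤ 5 moves.

12, 9, 6, 5, 8, 11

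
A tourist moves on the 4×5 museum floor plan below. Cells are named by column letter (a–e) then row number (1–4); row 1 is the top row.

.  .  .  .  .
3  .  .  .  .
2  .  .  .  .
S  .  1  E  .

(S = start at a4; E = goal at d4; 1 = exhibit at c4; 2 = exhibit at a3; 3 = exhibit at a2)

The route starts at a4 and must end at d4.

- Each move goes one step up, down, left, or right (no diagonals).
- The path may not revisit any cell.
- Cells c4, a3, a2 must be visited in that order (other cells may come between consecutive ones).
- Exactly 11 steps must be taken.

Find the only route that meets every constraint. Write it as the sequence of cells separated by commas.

a4, b4, c4, c3, b3, a3, a2, b2, c2, d2, d3, d4

The waypoints must appear in the order c4, a3, a2, with no cell reused.
Route from a4: right 2 to c4, up 1 to c3, left 2 to a3, up 1 to a2, right 3 to d2, down 2 to d4 — 11 moves in all.
Check: order respected (1 at step 2, 2 at step 5, 3 at step 6); 11 moves as required.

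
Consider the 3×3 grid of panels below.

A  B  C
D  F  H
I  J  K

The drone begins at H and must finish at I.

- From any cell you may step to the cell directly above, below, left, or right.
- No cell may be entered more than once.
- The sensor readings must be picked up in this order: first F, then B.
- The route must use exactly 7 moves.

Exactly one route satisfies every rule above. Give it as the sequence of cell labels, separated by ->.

The waypoints must appear in the order F, B, with no cell reused.
Route from H: down 1 to K, left 1 to J, up 2 to B, left 1 to A, down 2 to I — 7 moves in all.
Check: order respected (F at step 3, B at step 4); 7 moves as required.

H -> K -> J -> F -> B -> A -> D -> I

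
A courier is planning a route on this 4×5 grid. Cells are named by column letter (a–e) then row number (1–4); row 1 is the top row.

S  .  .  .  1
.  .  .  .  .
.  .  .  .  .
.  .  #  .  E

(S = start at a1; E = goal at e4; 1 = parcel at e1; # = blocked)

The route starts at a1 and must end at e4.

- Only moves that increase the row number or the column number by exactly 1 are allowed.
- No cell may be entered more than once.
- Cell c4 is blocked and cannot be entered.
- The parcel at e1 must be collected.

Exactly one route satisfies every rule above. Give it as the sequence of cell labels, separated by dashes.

Moves only go right or down, so the column and row indices never decrease.
Route from a1: 4× right (reaching e1), 3× down (reaching e4) — 7 moves in all.
Check: all required cells visited.

a1 - b1 - c1 - d1 - e1 - e2 - e3 - e4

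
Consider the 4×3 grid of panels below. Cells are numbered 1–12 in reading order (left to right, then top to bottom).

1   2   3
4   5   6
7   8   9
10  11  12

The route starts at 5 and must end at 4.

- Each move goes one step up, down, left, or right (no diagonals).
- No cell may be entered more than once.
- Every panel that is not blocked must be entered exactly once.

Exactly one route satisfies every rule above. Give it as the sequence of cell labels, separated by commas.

Need to visit all 12 open cells exactly once, starting at 5 and ending at 4.
Cell 10 has only two open neighbours (7 and 11), so the path must pass straight through it: one of those is the cell it's entered from and the other is where it exits.
Route from 5: down 1 to 8, left 1 to 7, down 1 to 10, right 2 to 12, up 3 to 3, left 2 to 1, down 1 to 4 — 11 moves in all.
Check: all 12 open cells covered.

5, 8, 7, 10, 11, 12, 9, 6, 3, 2, 1, 4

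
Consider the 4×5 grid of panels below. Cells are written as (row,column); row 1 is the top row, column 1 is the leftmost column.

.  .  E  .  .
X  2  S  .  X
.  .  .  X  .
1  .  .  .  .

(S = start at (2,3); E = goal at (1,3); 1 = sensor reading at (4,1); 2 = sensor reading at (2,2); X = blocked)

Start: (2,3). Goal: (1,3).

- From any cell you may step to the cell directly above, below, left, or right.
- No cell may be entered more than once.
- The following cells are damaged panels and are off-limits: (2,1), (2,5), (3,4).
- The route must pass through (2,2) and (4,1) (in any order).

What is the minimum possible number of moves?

9

Any route passes through (2,2) and (4,1) in some order between (2,3) and (1,3). Summing Manhattan distances along each leg and taking the cheapest ordering ((2,3) → (4,1) → (2,2) → (1,3)) gives a lower bound of 4 + 3 + 2 = 9 moves.
A route of 9 moves achieves this: (2,3) → (3,3) → (4,3) → (4,2) → (4,1) → (3,1) → (3,2) → (2,2) → (1,2) → (1,3).
Since 9 matches the lower bound, it is optimal.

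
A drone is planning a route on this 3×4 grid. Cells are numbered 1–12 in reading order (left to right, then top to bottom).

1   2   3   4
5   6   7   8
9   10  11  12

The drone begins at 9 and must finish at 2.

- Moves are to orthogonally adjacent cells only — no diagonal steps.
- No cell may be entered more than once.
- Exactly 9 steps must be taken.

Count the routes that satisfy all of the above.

7

Need simple routes of exactly 9 moves from 9 to 2 (Manhattan distance 3, so 3 moves are spent on a detour and 3 undoing it).
Enumerating: 9 5 6 10 11 7 8 4 3 2 | 9 5 6 10 11 12 8 4 3 2 | 9 5 6 10 11 12 8 7 3 2 | 9 5 6 7 11 12 8 4 3 2 | 9 10 6 7 11 12 8 4 3 2 | 9 10 11 12 8 4 3 7 6 2 | 9 10 11 12 8 7 6 5 1 2.
That gives 7 routes.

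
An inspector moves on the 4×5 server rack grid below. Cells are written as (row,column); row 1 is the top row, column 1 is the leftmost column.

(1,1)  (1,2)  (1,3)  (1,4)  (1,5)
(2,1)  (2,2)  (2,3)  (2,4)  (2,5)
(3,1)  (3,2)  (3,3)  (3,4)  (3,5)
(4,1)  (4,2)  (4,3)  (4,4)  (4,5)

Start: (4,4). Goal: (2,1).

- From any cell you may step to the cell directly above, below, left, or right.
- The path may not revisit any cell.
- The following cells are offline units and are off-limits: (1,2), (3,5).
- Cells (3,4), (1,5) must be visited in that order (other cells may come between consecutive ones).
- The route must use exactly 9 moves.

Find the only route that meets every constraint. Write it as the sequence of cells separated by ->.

The waypoints must appear in the order (3,4), (1,5), with no cell reused.
Route from (4,4): up 2 to (2,4), right 1 to (2,5), up 1 to (1,5), left 2 to (1,3), down 1 to (2,3), left 2 to (2,1) — 9 moves in all.
Check: order respected ((3,4) at step 1, (1,5) at step 4); 9 moves as required.

(4,4) -> (3,4) -> (2,4) -> (2,5) -> (1,5) -> (1,4) -> (1,3) -> (2,3) -> (2,2) -> (2,1)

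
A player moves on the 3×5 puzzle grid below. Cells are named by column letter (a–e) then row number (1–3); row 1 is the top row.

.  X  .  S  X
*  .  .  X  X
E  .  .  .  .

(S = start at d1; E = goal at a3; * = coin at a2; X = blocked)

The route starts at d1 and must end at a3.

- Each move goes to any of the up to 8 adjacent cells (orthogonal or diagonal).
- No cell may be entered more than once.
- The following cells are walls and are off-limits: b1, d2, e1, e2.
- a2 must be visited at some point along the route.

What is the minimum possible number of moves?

Any route passes through a2 somewhere between d1 and a3. Summing Chebyshev distances along the two legs (d1 → a2 → a3) gives a lower bound of 3 + 1 = 4 moves.
A route of 4 moves achieves this: d1 → c1 → b2 → a2 → a3.
Since 4 matches the lower bound, it is optimal.

4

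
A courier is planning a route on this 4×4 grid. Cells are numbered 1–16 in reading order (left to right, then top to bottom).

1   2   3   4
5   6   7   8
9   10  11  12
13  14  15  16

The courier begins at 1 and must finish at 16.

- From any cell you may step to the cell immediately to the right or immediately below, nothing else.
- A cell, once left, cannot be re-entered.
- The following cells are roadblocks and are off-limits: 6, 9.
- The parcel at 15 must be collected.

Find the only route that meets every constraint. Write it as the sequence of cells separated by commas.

Moves only go right or down, so the column and row indices never decrease.
Route from 1: right 2 to 3, down 3 to 15, right 1 to 16 — 6 moves in all.
Check: all required cells visited.

1, 2, 3, 7, 11, 15, 16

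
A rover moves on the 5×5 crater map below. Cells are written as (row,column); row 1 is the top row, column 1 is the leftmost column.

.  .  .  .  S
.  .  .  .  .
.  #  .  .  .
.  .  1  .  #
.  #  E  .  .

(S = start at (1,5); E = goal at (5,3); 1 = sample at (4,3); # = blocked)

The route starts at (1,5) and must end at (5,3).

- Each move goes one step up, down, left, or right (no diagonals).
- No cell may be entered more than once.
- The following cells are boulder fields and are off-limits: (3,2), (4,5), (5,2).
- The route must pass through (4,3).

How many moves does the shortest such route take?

Any route passes through (4,3) somewhere between (1,5) and (5,3). Summing Manhattan distances along the two legs ((1,5) → (4,3) → (5,3)) gives a lower bound of 5 + 1 = 6 moves.
A route of 6 moves achieves this: (1,5) → (2,5) → (3,5) → (3,4) → (4,4) → (4,3) → (5,3).
Since 6 matches the lower bound, it is optimal.

6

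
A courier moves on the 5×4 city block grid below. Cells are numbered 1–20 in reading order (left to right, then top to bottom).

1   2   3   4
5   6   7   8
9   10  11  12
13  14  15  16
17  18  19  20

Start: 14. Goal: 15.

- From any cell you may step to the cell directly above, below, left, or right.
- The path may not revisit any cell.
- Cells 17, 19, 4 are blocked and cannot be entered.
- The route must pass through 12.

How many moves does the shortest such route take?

5

Any route passes through 12 somewhere between 14 and 15. Summing Manhattan distances along the two legs (14 → 12 → 15) gives a lower bound of 3 + 2 = 5 moves.
A route of 5 moves achieves this: 14 → 10 → 11 → 12 → 16 → 15.
Since 5 matches the lower bound, it is optimal.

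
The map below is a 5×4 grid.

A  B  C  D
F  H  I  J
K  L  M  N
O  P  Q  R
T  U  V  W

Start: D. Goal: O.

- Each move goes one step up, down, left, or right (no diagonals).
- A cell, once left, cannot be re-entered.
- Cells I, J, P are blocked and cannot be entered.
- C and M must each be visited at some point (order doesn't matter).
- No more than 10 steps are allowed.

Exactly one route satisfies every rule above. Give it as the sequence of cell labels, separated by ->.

The budget equals the shortest possible length, so every move has to be on a shortest route through the required cells.
Route from D: left 2 to B, down 2 to L, right 1 to M, down 2 to V, left 2 to T, up 1 to O — 10 moves in all.
Check: all required cells visited; 10 ≤ 10 moves.

D -> C -> B -> H -> L -> M -> Q -> V -> U -> T -> O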